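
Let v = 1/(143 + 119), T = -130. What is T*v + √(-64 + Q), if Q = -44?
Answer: -65/131 + 6*I*√3 ≈ -0.49618 + 10.392*I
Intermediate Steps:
v = 1/262 ≈ 0.0038168
T*v + √(-64 + Q) = -130*1/262 + √(-64 - 44) = -65/131 + √(-108) = -65/131 + 6*I*√3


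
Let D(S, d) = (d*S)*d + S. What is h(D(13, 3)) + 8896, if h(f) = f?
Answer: 9026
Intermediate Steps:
D(S, d) = S + S*d² (D(S, d) = (S*d)*d + S = S*d² + S = S + S*d²)
h(D(13, 3)) + 8896 = 13*(1 + 3²) + 8896 = 13*(1 + 9) + 8896 = 13*10 + 8896 = 130 + 8896 = 9026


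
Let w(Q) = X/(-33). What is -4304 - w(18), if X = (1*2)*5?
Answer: -142022/33 ≈ -4303.7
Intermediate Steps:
X = 10 (X = 2*5 = 10)
w(Q) = -10/33 (w(Q) = 10/(-33) = 10*(-1/33) = -10/33)
-4304 - w(18) = -4304 - 1*(-10/33) = -4304 + 10/33 = -142022/33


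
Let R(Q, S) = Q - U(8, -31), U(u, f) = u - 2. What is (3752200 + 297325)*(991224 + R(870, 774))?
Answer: 4017485158200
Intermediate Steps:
U(u, f) = -2 + u
R(Q, S) = -6 + Q (R(Q, S) = Q - (-2 + 8) = Q - 1*6 = Q - 6 = -6 + Q)
(3752200 + 297325)*(991224 + R(870, 774)) = (3752200 + 297325)*(991224 + (-6 + 870)) = 4049525*(991224 + 864) = 4049525*992088 = 4017485158200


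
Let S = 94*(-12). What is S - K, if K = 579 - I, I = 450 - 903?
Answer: -2160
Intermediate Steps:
I = -453
S = -1128
K = 1032 (K = 579 - 1*(-453) = 579 + 453 = 1032)
S - K = -1128 - 1*1032 = -1128 - 1032 = -2160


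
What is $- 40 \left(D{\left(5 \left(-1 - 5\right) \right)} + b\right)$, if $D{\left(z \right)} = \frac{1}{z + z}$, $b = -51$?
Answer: $\frac{6122}{3} \approx 2040.7$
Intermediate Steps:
$D{\left(z \right)} = \frac{1}{2 z}$
$- 40 \left(D{\left(5 \left(-1 - 5\right) \right)} + b\right) = - 40 \left(\frac{1}{2 \cdot 5 \left(-1 - 5\right)} - 51\right) = - 40 \left(\frac{1}{2 \cdot 5 \left(-6\right)} - 51\right) = - 40 \left(\frac{1}{2 \left(-30\right)} - 51\right) = - 40 \left(\frac{1}{2} \left(- \frac{1}{30}\right) - 51\right) = - 40 \left(- \frac{1}{60} - 51\right) = \left(-40\right) \left(- \frac{3061}{60}\right) = \frac{6122}{3}$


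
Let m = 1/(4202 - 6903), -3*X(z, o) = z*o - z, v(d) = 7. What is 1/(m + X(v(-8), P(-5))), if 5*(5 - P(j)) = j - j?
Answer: -8103/75631 ≈ -0.10714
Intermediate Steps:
P(j) = 5 (P(j) = 5 - (j - j)/5 = 5 - ⅕*0 = 5 + 0 = 5)
X(z, o) = z/3 - o*z/3 (X(z, o) = -(z*o - z)/3 = -(o*z - z)/3 = -(-z + o*z)/3 = z/3 - o*z/3)
m = -1/2701 (m = 1/(-2701) = -1/2701 ≈ -0.00037023)
1/(m + X(v(-8), P(-5))) = 1/(-1/2701 + (⅓)*7*(1 - 1*5)) = 1/(-1/2701 + (⅓)*7*(1 - 5)) = 1/(-1/2701 + (⅓)*7*(-4)) = 1/(-1/2701 - 28/3) = 1/(-75631/8103) = -8103/75631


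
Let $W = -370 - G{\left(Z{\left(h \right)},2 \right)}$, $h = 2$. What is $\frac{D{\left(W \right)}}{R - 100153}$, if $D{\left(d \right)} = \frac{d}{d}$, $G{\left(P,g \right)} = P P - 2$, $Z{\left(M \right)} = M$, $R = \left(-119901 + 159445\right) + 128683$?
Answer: $\frac{1}{68074} \approx 1.469 \cdot 10^{-5}$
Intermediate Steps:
$R = 168227$ ($R = 39544 + 128683 = 168227$)
$G{\left(P,g \right)} = -2 + P^{2}$ ($G{\left(P,g \right)} = P^{2} - 2 = -2 + P^{2}$)
$W = -372$ ($W = -370 - \left(-2 + 2^{2}\right) = -370 - \left(-2 + 4\right) = -370 - 2 = -372$)
$D{\left(d \right)} = 1$
$\frac{D{\left(W \right)}}{R - 100153} = 1 \frac{1}{168227 - 100153} = 1 \cdot \frac{1}{68074} = \frac{1}{68074}$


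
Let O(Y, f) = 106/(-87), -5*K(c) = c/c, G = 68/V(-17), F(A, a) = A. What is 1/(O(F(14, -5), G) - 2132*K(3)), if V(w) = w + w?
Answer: 435/184954 ≈ 0.0023519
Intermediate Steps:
V(w) = 2*w
G = -2 (G = 68/((2*(-17))) = 68/(-34) = 68*(-1/34) = -2)
K(c) = -⅕ (K(c) = -c/(5*c) = -⅕*1 = -⅕)
O(Y, f) = -106/87 (O(Y, f) = 106*(-1/87) = -106/87)
1/(O(F(14, -5), G) - 2132*K(3)) = 1/(-106/87 - 2132*(-⅕)) = 1/(-106/87 + 2132/5) = 1/(184954/435) = 435/184954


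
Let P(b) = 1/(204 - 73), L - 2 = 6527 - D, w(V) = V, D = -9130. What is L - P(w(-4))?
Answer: 2051328/131 ≈ 15659.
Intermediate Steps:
L = 15659 (L = 2 + (6527 - 1*(-9130)) = 2 + (6527 + 9130) = 2 + 15657 = 15659)
P(b) = 1/131
L - P(w(-4)) = 15659 - 1*1/131 = 15659 - 1/131 = 2051328/131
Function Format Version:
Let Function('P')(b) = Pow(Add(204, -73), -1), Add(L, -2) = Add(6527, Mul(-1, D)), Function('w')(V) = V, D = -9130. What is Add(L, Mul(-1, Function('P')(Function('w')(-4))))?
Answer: Rational(2051328, 131) ≈ 15659.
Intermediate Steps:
L = 15659 (L = Add(2, Add(6527, Mul(-1, -9130))) = Add(2, Add(6527, 9130)) = Add(2, 15657) = 15659)
Function('P')(b) = Rational(1, 131) (Function('P')(b) = Pow(131, -1) = Rational(1, 131))
Add(L, Mul(-1, Function('P')(Function('w')(-4)))) = Add(15659, Mul(-1, Rational(1, 131))) = Add(15659, Rational(-1, 131)) = Rational(2051328, 131)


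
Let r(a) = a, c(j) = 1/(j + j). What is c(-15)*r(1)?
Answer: -1/30 ≈ -0.033333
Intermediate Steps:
c(j) = 1/(2*j)
c(-15)*r(1) = ((½)/(-15))*1 = ((½)*(-1/15))*1 = -1/30*1 = -1/30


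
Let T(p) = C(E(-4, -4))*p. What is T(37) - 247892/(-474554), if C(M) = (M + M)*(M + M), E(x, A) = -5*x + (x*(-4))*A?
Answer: 67986628202/237277 ≈ 2.8653e+5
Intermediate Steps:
E(x, A) = -5*x - 4*A*x (E(x, A) = -5*x + (-4*x)*A = -5*x - 4*A*x)
C(M) = 4*M**2 (C(M) = (2*M)*(2*M) = 4*M**2)
T(p) = 7744*p (T(p) = (4*(-1*(-4)*(5 + 4*(-4)))**2)*p = (4*(-1*(-4)*(5 - 16))**2)*p = (4*(-1*(-4)*(-11))**2)*p = (4*(-44)**2)*p = (4*1936)*p = 7744*p)
T(37) - 247892/(-474554) = 7744*37 - 247892/(-474554) = 286528 - 247892*(-1)/474554 = 286528 - 1*(-123946/237277) = 286528 + 123946/237277 = 67986628202/237277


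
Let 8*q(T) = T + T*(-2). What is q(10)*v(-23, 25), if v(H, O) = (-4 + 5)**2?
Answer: -5/4 ≈ -1.2500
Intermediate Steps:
v(H, O) = 1 (v(H, O) = 1**2 = 1)
q(T) = -T/8 (q(T) = (T + T*(-2))/8 = (T - 2*T)/8 = (-T)/8 = -T/8)
q(10)*v(-23, 25) = -1/8*10*1 = -5/4*1 = -5/4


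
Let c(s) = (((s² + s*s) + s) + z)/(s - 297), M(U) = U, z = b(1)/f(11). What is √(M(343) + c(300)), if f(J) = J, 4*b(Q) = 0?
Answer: √60443 ≈ 245.85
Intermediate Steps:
b(Q) = 0 (b(Q) = (¼)*0 = 0)
z = 0 (z = 0/11 = 0*(1/11) = 0)
c(s) = (s + 2*s²)/(-297 + s) (c(s) = (((s² + s*s) + s) + 0)/(s - 297) = (((s² + s²) + s) + 0)/(-297 + s) = ((2*s² + s) + 0)/(-297 + s) = ((s + 2*s²) + 0)/(-297 + s) = (s + 2*s²)/(-297 + s))
√(M(343) + c(300)) = √(343 + 300*(1 + 2*300)/(-297 + 300)) = √(343 + 300*(1 + 600)/3) = √(343 + 300*(⅓)*601) = √(343 + 60100) = √60443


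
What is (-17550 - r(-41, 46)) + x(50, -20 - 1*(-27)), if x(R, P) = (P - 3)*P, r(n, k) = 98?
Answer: -17620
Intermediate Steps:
x(R, P) = P*(-3 + P) (x(R, P) = (-3 + P)*P = P*(-3 + P))
(-17550 - r(-41, 46)) + x(50, -20 - 1*(-27)) = (-17550 - 1*98) + (-20 - 1*(-27))*(-3 + (-20 - 1*(-27))) = (-17550 - 98) + (-20 + 27)*(-3 + (-20 + 27)) = -17648 + 7*(-3 + 7) = -17648 + 7*4 = -17648 + 28 = -17620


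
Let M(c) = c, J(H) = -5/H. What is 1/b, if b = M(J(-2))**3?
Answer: 8/125 ≈ 0.064000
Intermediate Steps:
b = 125/8 (b = (-5/(-2))**3 = (-5*(-1/2))**3 = (5/2)**3 = 125/8 ≈ 15.625)
1/b = 1/(125/8) = 8/125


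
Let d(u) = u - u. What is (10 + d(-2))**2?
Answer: 100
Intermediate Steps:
d(u) = 0
(10 + d(-2))**2 = (10 + 0)**2 = 10**2 = 100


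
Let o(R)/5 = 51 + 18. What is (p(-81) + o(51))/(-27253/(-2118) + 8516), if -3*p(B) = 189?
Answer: 597276/18064141 ≈ 0.033064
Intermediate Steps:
p(B) = -63 (p(B) = -⅓*189 = -63)
o(R) = 345 (o(R) = 5*(51 + 18) = 5*69 = 345)
(p(-81) + o(51))/(-27253/(-2118) + 8516) = (-63 + 345)/(-27253/(-2118) + 8516) = 282/(-27253*(-1/2118) + 8516) = 282/(27253/2118 + 8516) = 282/(18064141/2118) = 282*(2118/18064141) = 597276/18064141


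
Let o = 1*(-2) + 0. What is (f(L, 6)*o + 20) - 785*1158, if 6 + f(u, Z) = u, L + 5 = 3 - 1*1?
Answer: -908992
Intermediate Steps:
L = -3 (L = -5 + (3 - 1*1) = -5 + (3 - 1) = -5 + 2 = -3)
f(u, Z) = -6 + u
o = -2 (o = -2 + 0 = -2)
(f(L, 6)*o + 20) - 785*1158 = ((-6 - 3)*(-2) + 20) - 785*1158 = (-9*(-2) + 20) - 909030 = (18 + 20) - 909030 = 38 - 909030 = -908992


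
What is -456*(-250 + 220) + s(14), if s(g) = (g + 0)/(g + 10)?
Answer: 164167/12 ≈ 13681.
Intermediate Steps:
s(g) = g/(10 + g)
-456*(-250 + 220) + s(14) = -456*(-250 + 220) + 14/(10 + 14) = -456*(-30) + 14/24 = 13680 + 14*(1/24) = 13680 + 7/12 = 164167/12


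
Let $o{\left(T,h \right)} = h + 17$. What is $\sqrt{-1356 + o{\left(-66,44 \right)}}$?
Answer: $i \sqrt{1295} \approx 35.986 i$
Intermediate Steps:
$o{\left(T,h \right)} = 17 + h$
$\sqrt{-1356 + o{\left(-66,44 \right)}} = \sqrt{-1356 + \left(17 + 44\right)} = \sqrt{-1356 + 61} = \sqrt{-1295} = i \sqrt{1295}$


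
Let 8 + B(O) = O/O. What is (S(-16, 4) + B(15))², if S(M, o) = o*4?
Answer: 81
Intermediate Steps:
B(O) = -7 (B(O) = -8 + O/O = -8 + 1 = -7)
S(M, o) = 4*o
(S(-16, 4) + B(15))² = (4*4 - 7)² = (16 - 7)² = 9² = 81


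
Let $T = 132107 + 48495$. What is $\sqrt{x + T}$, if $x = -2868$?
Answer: $\sqrt{177734} \approx 421.58$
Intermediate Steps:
$T = 180602$
$\sqrt{x + T} = \sqrt{-2868 + 180602} = \sqrt{177734}$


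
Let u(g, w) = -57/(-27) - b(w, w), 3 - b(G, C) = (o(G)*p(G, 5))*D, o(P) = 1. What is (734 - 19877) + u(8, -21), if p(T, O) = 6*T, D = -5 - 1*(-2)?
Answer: -168893/9 ≈ -18766.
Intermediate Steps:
D = -3 (D = -5 + 2 = -3)
b(G, C) = 3 + 18*G (b(G, C) = 3 - 1*(6*G)*(-3) = 3 - 6*G*(-3) = 3 - (-18)*G = 3 + 18*G)
u(g, w) = -8/9 - 18*w (u(g, w) = -57/(-27) - (3 + 18*w) = -57*(-1/27) + (-3 - 18*w) = 19/9 + (-3 - 18*w) = -8/9 - 18*w)
(734 - 19877) + u(8, -21) = (734 - 19877) + (-8/9 - 18*(-21)) = -19143 + (-8/9 + 378) = -19143 + 3394/9 = -168893/9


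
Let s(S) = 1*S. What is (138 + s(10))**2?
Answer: 21904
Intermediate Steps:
s(S) = S
(138 + s(10))**2 = (138 + 10)**2 = 148**2 = 21904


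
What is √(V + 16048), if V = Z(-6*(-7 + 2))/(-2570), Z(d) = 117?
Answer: √105995134510/2570 ≈ 126.68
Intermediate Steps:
V = -117/2570 (V = 117/(-2570) = 117*(-1/2570) = -117/2570 ≈ -0.045525)
√(V + 16048) = √(-117/2570 + 16048) = √(41243243/2570) = √105995134510/2570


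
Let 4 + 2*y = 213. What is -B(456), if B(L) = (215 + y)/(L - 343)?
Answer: -639/226 ≈ -2.8274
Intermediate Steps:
y = 209/2 (y = -2 + (½)*213 = -2 + 213/2 = 209/2 ≈ 104.50)
B(L) = 639/(2*(-343 + L)) (B(L) = (215 + 209/2)/(L - 343) = 639/(2*(-343 + L)))
-B(456) = -639/(2*(-343 + 456)) = -639/(2*113) = -1*639/226 = -639/226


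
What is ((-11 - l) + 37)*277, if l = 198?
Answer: -47644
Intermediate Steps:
((-11 - l) + 37)*277 = ((-11 - 1*198) + 37)*277 = ((-11 - 198) + 37)*277 = (-209 + 37)*277 = -172*277 = -47644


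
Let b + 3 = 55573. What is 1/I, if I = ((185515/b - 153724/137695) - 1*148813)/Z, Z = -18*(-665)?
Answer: -18318196493100/227731417863941 ≈ -0.080438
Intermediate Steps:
b = 55570 (b = -3 + 55573 = 55570)
Z = 11970
I = -227731417863941/18318196493100 (I = ((185515/55570 - 153724/137695) - 1*148813)/11970 = ((185515*(1/55570) - 153724*1/137695) - 148813)*(1/11970) = ((37103/11114 - 153724/137695) - 148813)*(1/11970) = (3400409049/1530342230 - 148813)*(1/11970) = -227731417863941/1530342230*1/11970 = -227731417863941/18318196493100 ≈ -12.432)
1/I = 1/(-227731417863941/18318196493100) = -18318196493100/227731417863941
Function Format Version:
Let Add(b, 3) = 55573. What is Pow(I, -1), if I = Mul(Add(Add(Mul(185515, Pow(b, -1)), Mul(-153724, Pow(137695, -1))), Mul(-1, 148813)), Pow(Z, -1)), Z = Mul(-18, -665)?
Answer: Rational(-18318196493100, 227731417863941) ≈ -0.080438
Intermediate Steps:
b = 55570 (b = Add(-3, 55573) = 55570)
Z = 11970
I = Rational(-227731417863941, 18318196493100) (I = Mul(Add(Add(Mul(185515, Pow(55570, -1)), Mul(-153724, Pow(137695, -1))), Mul(-1, 148813)), Pow(11970, -1)) = Mul(Add(Add(Mul(185515, Rational(1, 55570)), Mul(-153724, Rational(1, 137695))), -148813), Rational(1, 11970)) = Mul(Add(Add(Rational(37103, 11114), Rational(-153724, 137695)), -148813), Rational(1, 11970)) = Mul(Add(Rational(3400409049, 1530342230), -148813), Rational(1, 11970)) = Mul(Rational(-227731417863941, 1530342230), Rational(1, 11970)) = Rational(-227731417863941, 18318196493100) ≈ -12.432)
Pow(I, -1) = Pow(Rational(-227731417863941, 18318196493100), -1) = Rational(-18318196493100, 227731417863941)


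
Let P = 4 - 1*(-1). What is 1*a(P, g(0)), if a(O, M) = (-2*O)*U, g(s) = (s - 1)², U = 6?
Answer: -60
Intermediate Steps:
g(s) = (-1 + s)²
P = 5 (P = 4 + 1 = 5)
a(O, M) = -12*O (a(O, M) = -2*O*6 = -12*O)
1*a(P, g(0)) = 1*(-12*5) = 1*(-60) = -60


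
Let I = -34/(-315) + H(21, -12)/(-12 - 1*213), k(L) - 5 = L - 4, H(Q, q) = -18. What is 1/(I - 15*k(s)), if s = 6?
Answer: -1575/165079 ≈ -0.0095409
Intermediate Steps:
k(L) = 1 + L (k(L) = 5 + (L - 4) = 5 + (-4 + L) = 1 + L)
I = 296/1575 (I = -34/(-315) - 18/(-12 - 1*213) = -34*(-1/315) - 18/(-12 - 213) = 34/315 - 18/(-225) = 34/315 - 18*(-1/225) = 34/315 + 2/25 = 296/1575 ≈ 0.18794)
1/(I - 15*k(s)) = 1/(296/1575 - 15*(1 + 6)) = 1/(296/1575 - 15*7) = 1/(296/1575 - 105) = 1/(-165079/1575) = -1575/165079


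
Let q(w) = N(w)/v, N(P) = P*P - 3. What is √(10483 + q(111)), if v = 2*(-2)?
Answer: √29614/2 ≈ 86.044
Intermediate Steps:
N(P) = -3 + P² (N(P) = P² - 3 = -3 + P²)
v = -4
q(w) = ¾ - w²/4 (q(w) = (-3 + w²)/(-4) = (-3 + w²)*(-¼) = ¾ - w²/4)
√(10483 + q(111)) = √(10483 + (¾ - ¼*111²)) = √(10483 + (¾ - ¼*12321)) = √(10483 + (¾ - 12321/4)) = √(10483 - 6159/2) = √(14807/2) = √29614/2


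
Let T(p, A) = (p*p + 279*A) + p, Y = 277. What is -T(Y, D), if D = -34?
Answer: -67520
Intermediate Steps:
T(p, A) = p + p² + 279*A (T(p, A) = (p² + 279*A) + p = p + p² + 279*A)
-T(Y, D) = -(277 + 277² + 279*(-34)) = -(277 + 76729 - 9486) = -1*67520 = -67520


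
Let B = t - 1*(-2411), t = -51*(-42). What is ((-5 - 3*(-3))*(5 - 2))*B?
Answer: 54636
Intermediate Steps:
t = 2142
B = 4553 (B = 2142 - 1*(-2411) = 2142 + 2411 = 4553)
((-5 - 3*(-3))*(5 - 2))*B = ((-5 - 3*(-3))*(5 - 2))*4553 = ((-5 + 9)*3)*4553 = (4*3)*4553 = 12*4553 = 54636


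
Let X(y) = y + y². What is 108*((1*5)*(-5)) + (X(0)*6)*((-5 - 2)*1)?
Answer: -2700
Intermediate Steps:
108*((1*5)*(-5)) + (X(0)*6)*((-5 - 2)*1) = 108*((1*5)*(-5)) + ((0*(1 + 0))*6)*((-5 - 2)*1) = 108*(5*(-5)) + ((0*1)*6)*(-7*1) = 108*(-25) + (0*6)*(-7) = -2700 + 0*(-7) = -2700 + 0 = -2700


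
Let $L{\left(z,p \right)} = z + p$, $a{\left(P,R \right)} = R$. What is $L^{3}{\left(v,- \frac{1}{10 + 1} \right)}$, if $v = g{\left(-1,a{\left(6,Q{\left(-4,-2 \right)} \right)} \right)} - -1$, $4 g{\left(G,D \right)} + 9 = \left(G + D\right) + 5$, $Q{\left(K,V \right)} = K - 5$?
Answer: $- \frac{185193}{10648} \approx -17.392$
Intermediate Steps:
$Q{\left(K,V \right)} = -5 + K$
$g{\left(G,D \right)} = -1 + \frac{D}{4} + \frac{G}{4}$ ($g{\left(G,D \right)} = - \frac{9}{4} + \frac{\left(G + D\right) + 5}{4} = - \frac{9}{4} + \frac{\left(D + G\right) + 5}{4} = - \frac{9}{4} + \frac{5 + D + G}{4} = - \frac{9}{4} + \left(\frac{5}{4} + \frac{D}{4} + \frac{G}{4}\right) = -1 + \frac{D}{4} + \frac{G}{4}$)
$v = - \frac{5}{2}$ ($v = \left(-1 + \frac{-5 - 4}{4} + \frac{1}{4} \left(-1\right)\right) - -1 = \left(-1 + \frac{1}{4} \left(-9\right) - \frac{1}{4}\right) + 1 = \left(-1 - \frac{9}{4} - \frac{1}{4}\right) + 1 = - \frac{7}{2} + 1 = - \frac{5}{2} \approx -2.5$)
$L{\left(z,p \right)} = p + z$
$L^{3}{\left(v,- \frac{1}{10 + 1} \right)} = \left(- \frac{1}{10 + 1} - \frac{5}{2}\right)^{3} = \left(- \frac{1}{11} - \frac{5}{2}\right)^{3} = \left(- \frac{57}{22}\right)^{3} = - \frac{185193}{10648}$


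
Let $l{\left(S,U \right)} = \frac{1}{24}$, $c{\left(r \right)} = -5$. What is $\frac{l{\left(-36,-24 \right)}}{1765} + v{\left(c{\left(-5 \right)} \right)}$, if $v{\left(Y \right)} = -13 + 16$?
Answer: $\frac{127081}{42360} \approx 3.0$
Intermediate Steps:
$l{\left(S,U \right)} = \frac{1}{24}$
$v{\left(Y \right)} = 3$
$\frac{l{\left(-36,-24 \right)}}{1765} + v{\left(c{\left(-5 \right)} \right)} = \frac{1}{24 \cdot 1765} + 3 = \frac{1}{24} \cdot \frac{1}{1765} + 3 = \frac{1}{42360} + 3 = \frac{127081}{42360}$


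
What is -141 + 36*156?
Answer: 5475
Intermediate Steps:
-141 + 36*156 = -141 + 5616 = 5475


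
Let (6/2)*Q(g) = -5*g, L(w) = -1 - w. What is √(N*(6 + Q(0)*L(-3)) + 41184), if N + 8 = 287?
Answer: 3*√4762 ≈ 207.02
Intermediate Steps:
N = 279 (N = -8 + 287 = 279)
Q(g) = -5*g/3 (Q(g) = (-5*g)/3 = -5*g/3)
√(N*(6 + Q(0)*L(-3)) + 41184) = √(279*(6 + (-5/3*0)*(-1 - 1*(-3))) + 41184) = √(279*(6 + 0*(-1 + 3)) + 41184) = √(279*(6 + 0*2) + 41184) = √(279*(6 + 0) + 41184) = √(279*6 + 41184) = √(1674 + 41184) = √42858 = 3*√4762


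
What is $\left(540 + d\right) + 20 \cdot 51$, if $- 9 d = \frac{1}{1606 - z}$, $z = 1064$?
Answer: $\frac{7609679}{4878} \approx 1560.0$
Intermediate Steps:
$d = - \frac{1}{4878}$ ($d = - \frac{1}{9 \left(1606 - 1064\right)} = - \frac{1}{9 \cdot 542} = \left(- \frac{1}{9}\right) \frac{1}{542} = - \frac{1}{4878} \approx -0.000205$)
$\left(540 + d\right) + 20 \cdot 51 = \left(540 - \frac{1}{4878}\right) + 20 \cdot 51 = \frac{2634119}{4878} + 1020 = \frac{7609679}{4878}$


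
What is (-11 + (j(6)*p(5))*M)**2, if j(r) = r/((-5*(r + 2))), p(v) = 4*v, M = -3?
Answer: 4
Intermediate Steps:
j(r) = r/(-10 - 5*r) (j(r) = r/((-5*(2 + r))) = r/(-10 - 5*r))
(-11 + (j(6)*p(5))*M)**2 = (-11 + ((-1*6/(10 + 5*6))*(4*5))*(-3))**2 = (-11 + (-1*6/(10 + 30)*20)*(-3))**2 = (-11 + (-1*6/40*20)*(-3))**2 = (-11 + (-1*6*1/40*20)*(-3))**2 = (-11 - 3/20*20*(-3))**2 = (-11 - 3*(-3))**2 = (-11 + 9)**2 = (-2)**2 = 4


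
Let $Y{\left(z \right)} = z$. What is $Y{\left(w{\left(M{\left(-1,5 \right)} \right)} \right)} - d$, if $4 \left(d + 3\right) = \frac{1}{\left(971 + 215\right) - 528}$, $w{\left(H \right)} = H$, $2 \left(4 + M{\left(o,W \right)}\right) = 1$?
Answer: $- \frac{1317}{2632} \approx -0.50038$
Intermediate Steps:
$M{\left(o,W \right)} = - \frac{7}{2}$ ($M{\left(o,W \right)} = -4 + \frac{1}{2} \cdot 1 = -4 + \frac{1}{2} = - \frac{7}{2}$)
$d = - \frac{7895}{2632}$ ($d = -3 + \frac{1}{4 \left(\left(971 + 215\right) - 528\right)} = -3 + \frac{1}{4 \left(1186 - 528\right)} = -3 + \frac{1}{4 \cdot 658} = -3 + \frac{1}{4} \cdot \frac{1}{658} = -3 + \frac{1}{2632} = - \frac{7895}{2632} \approx -2.9996$)
$Y{\left(w{\left(M{\left(-1,5 \right)} \right)} \right)} - d = - \frac{7}{2} - - \frac{7895}{2632} = - \frac{7}{2} + \frac{7895}{2632} = - \frac{1317}{2632}$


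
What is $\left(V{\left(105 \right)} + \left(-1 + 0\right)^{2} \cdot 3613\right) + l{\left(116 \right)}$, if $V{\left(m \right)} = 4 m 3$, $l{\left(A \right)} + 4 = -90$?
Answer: $4779$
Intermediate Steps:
$l{\left(A \right)} = -94$ ($l{\left(A \right)} = -4 - 90 = -94$)
$V{\left(m \right)} = 12 m$
$\left(V{\left(105 \right)} + \left(-1 + 0\right)^{2} \cdot 3613\right) + l{\left(116 \right)} = \left(12 \cdot 105 + \left(-1 + 0\right)^{2} \cdot 3613\right) - 94 = \left(1260 + \left(-1\right)^{2} \cdot 3613\right) - 94 = \left(1260 + 1 \cdot 3613\right) - 94 = \left(1260 + 3613\right) - 94 = 4873 - 94 = 4779$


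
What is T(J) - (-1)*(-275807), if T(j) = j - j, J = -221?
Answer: -275807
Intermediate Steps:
T(j) = 0
T(J) - (-1)*(-275807) = 0 - (-1)*(-275807) = 0 - 1*275807 = 0 - 275807 = -275807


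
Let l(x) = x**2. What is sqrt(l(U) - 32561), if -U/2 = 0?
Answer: I*sqrt(32561) ≈ 180.45*I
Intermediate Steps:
U = 0 (U = -2*0 = 0)
sqrt(l(U) - 32561) = sqrt(0**2 - 32561) = sqrt(0 - 32561) = sqrt(-32561) = I*sqrt(32561)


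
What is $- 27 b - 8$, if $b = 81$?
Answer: $-2195$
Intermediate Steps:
$- 27 b - 8 = \left(-27\right) 81 - 8 = -2187 - 8 = -2195$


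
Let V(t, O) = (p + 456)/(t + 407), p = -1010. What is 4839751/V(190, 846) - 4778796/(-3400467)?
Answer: -3275024416695355/627952906 ≈ -5.2154e+6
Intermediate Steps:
V(t, O) = -554/(407 + t) (V(t, O) = (-1010 + 456)/(t + 407) = -554/(407 + t))
4839751/V(190, 846) - 4778796/(-3400467) = 4839751/((-554/(407 + 190))) - 4778796/(-3400467) = 4839751/((-554/597)) - 4778796*(-1/3400467) = 4839751/((-554*1/597)) + 1592932/1133489 = 4839751/(-554/597) + 1592932/1133489 = 4839751*(-597/554) + 1592932/1133489 = -2889331347/554 + 1592932/1133489 = -3275024416695355/627952906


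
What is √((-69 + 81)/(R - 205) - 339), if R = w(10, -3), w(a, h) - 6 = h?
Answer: 3*I*√384305/101 ≈ 18.414*I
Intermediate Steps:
w(a, h) = 6 + h
R = 3 (R = 6 - 3 = 3)
√((-69 + 81)/(R - 205) - 339) = √((-69 + 81)/(3 - 205) - 339) = √(12/(-202) - 339) = √(12*(-1/202) - 339) = √(-6/101 - 339) = √(-34245/101) = 3*I*√384305/101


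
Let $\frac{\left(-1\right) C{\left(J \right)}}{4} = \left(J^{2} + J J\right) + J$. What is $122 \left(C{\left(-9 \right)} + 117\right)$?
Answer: $-60390$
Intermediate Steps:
$C{\left(J \right)} = - 8 J^{2} - 4 J$ ($C{\left(J \right)} = - 4 \left(\left(J^{2} + J J\right) + J\right) = - 4 \left(\left(J^{2} + J^{2}\right) + J\right) = - 4 \left(2 J^{2} + J\right) = - 4 \left(J + 2 J^{2}\right) = - 8 J^{2} - 4 J$)
$122 \left(C{\left(-9 \right)} + 117\right) = 122 \left(\left(-4\right) \left(-9\right) \left(1 + 2 \left(-9\right)\right) + 117\right) = 122 \left(\left(-4\right) \left(-9\right) \left(1 - 18\right) + 117\right) = 122 \left(\left(-4\right) \left(-9\right) \left(-17\right) + 117\right) = 122 \left(-612 + 117\right) = 122 \left(-495\right) = -60390$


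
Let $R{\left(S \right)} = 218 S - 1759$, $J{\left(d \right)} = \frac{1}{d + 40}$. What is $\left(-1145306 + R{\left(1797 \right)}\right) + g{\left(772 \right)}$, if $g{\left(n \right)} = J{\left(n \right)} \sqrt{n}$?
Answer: $-755319 + \frac{\sqrt{193}}{406} \approx -7.5532 \cdot 10^{5}$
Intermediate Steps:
$J{\left(d \right)} = \frac{1}{40 + d}$
$R{\left(S \right)} = -1759 + 218 S$
$g{\left(n \right)} = \frac{\sqrt{n}}{40 + n}$
$\left(-1145306 + R{\left(1797 \right)}\right) + g{\left(772 \right)} = \left(-1145306 + \left(-1759 + 218 \cdot 1797\right)\right) + \frac{\sqrt{772}}{40 + 772} = \left(-1145306 + \left(-1759 + 391746\right)\right) + \frac{2 \sqrt{193}}{812} = \left(-1145306 + 389987\right) + 2 \sqrt{193} \cdot \frac{1}{812} = -755319 + \frac{\sqrt{193}}{406}$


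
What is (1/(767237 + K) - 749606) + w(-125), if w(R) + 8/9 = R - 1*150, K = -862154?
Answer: -213529617746/284751 ≈ -7.4988e+5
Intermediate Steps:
w(R) = -1358/9 + R (w(R) = -8/9 + (R - 1*150) = -8/9 + (R - 150) = -8/9 + (-150 + R) = -1358/9 + R)
(1/(767237 + K) - 749606) + w(-125) = (1/(767237 - 862154) - 749606) + (-1358/9 - 125) = (1/(-94917) - 749606) - 2483/9 = (-1/94917 - 749606) - 2483/9 = -71150352703/94917 - 2483/9 = -213529617746/284751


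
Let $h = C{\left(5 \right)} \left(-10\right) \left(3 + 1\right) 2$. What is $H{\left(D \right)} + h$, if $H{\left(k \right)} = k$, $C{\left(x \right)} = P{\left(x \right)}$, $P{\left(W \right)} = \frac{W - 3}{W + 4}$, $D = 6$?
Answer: $- \frac{106}{9} \approx -11.778$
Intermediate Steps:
$P{\left(W \right)} = \frac{-3 + W}{4 + W}$
$C{\left(x \right)} = \frac{-3 + x}{4 + x}$
$h = - \frac{160}{9}$ ($h = \frac{-3 + 5}{4 + 5} \left(-10\right) \left(3 + 1\right) 2 = \frac{1}{9} \cdot 2 \left(-10\right) 4 \cdot 2 = \frac{1}{9} \cdot 2 \left(-10\right) 8 = \frac{2}{9} \left(-10\right) 8 = \left(- \frac{20}{9}\right) 8 = - \frac{160}{9} \approx -17.778$)
$H{\left(D \right)} + h = 6 - \frac{160}{9} = - \frac{106}{9}$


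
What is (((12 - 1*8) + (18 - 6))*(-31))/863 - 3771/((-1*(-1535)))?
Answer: -4015733/1324705 ≈ -3.0314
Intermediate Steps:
(((12 - 1*8) + (18 - 6))*(-31))/863 - 3771/((-1*(-1535))) = (((12 - 8) + 12)*(-31))*(1/863) - 3771/1535 = ((4 + 12)*(-31))*(1/863) - 3771*1/1535 = (16*(-31))*(1/863) - 3771/1535 = -496*1/863 - 3771/1535 = -496/863 - 3771/1535 = -4015733/1324705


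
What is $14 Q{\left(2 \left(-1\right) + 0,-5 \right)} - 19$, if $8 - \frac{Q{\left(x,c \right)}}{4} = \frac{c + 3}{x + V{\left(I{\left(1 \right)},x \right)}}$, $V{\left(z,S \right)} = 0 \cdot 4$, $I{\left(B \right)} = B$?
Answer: $373$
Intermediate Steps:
$V{\left(z,S \right)} = 0$
$Q{\left(x,c \right)} = 32 - \frac{4 \left(3 + c\right)}{x}$ ($Q{\left(x,c \right)} = 32 - 4 \frac{c + 3}{x + 0} = 32 - 4 \frac{3 + c}{x} = 32 - \frac{4 \left(3 + c\right)}{x}$)
$14 Q{\left(2 \left(-1\right) + 0,-5 \right)} - 19 = 14 \frac{4 \left(-3 - -5 + 8 \left(2 \left(-1\right) + 0\right)\right)}{2 \left(-1\right) + 0} - 19 = 14 \frac{4 \left(-3 + 5 + 8 \left(-2 + 0\right)\right)}{-2 + 0} - 19 = 14 \frac{4 \left(-3 + 5 + 8 \left(-2\right)\right)}{-2} - 19 = 14 \cdot 4 \left(- \frac{1}{2}\right) \left(-3 + 5 - 16\right) - 19 = 14 \cdot 4 \left(- \frac{1}{2}\right) \left(-14\right) - 19 = 14 \cdot 28 - 19 = 392 - 19 = 373$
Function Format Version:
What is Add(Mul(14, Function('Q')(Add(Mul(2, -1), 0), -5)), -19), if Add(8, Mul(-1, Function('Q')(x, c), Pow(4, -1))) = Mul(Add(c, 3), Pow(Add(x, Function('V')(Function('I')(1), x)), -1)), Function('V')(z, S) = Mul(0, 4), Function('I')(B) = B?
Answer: 373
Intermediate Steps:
Function('V')(z, S) = 0
Function('Q')(x, c) = Add(32, Mul(-4, Pow(x, -1), Add(3, c))) (Function('Q')(x, c) = Add(32, Mul(-4, Mul(Add(c, 3), Pow(Add(x, 0), -1)))) = Add(32, Mul(-4, Mul(Add(3, c), Pow(x, -1)))) = Add(32, Mul(-4, Mul(Pow(x, -1), Add(3, c)))) = Add(32, Mul(-4, Pow(x, -1), Add(3, c))))
Add(Mul(14, Function('Q')(Add(Mul(2, -1), 0), -5)), -19) = Add(Mul(14, Mul(4, Pow(Add(Mul(2, -1), 0), -1), Add(-3, Mul(-1, -5), Mul(8, Add(Mul(2, -1), 0))))), -19) = Add(Mul(14, Mul(4, Pow(Add(-2, 0), -1), Add(-3, 5, Mul(8, Add(-2, 0))))), -19) = Add(Mul(14, Mul(4, Pow(-2, -1), Add(-3, 5, Mul(8, -2)))), -19) = Add(Mul(14, Mul(4, Rational(-1, 2), Add(-3, 5, -16))), -19) = Add(Mul(14, Mul(4, Rational(-1, 2), -14)), -19) = Add(Mul(14, 28), -19) = Add(392, -19) = 373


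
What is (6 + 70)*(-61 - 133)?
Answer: -14744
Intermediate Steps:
(6 + 70)*(-61 - 133) = 76*(-194) = -14744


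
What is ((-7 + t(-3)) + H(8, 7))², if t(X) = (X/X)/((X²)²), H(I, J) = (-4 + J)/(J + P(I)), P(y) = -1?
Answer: 1104601/26244 ≈ 42.090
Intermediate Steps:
H(I, J) = (-4 + J)/(-1 + J) (H(I, J) = (-4 + J)/(J - 1) = (-4 + J)/(-1 + J))
t(X) = X⁻⁴ (t(X) = 1/X⁴ = X⁻⁴)
((-7 + t(-3)) + H(8, 7))² = ((-7 + (-3)⁻⁴) + (-4 + 7)/(-1 + 7))² = ((-7 + 1/81) + 3/6)² = (-566/81 + (⅙)*3)² = (-566/81 + ½)² = (-1051/162)² = 1104601/26244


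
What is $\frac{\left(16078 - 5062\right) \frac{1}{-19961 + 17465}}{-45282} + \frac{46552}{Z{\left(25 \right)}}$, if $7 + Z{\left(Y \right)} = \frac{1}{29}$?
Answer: $- \frac{1059605063651}{158547376} \approx -6683.2$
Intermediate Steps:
$Z{\left(Y \right)} = - \frac{202}{29}$ ($Z{\left(Y \right)} = -7 + \frac{1}{29} = - \frac{202}{29}$)
$\frac{\left(16078 - 5062\right) \frac{1}{-19961 + 17465}}{-45282} + \frac{46552}{Z{\left(25 \right)}} = \frac{\left(16078 - 5062\right) \frac{1}{-19961 + 17465}}{-45282} + \frac{46552}{- \frac{202}{29}} = \frac{16078 - 5062}{-2496} \left(- \frac{1}{45282}\right) + 46552 \left(- \frac{29}{202}\right) = \left(16078 - 5062\right) \left(- \frac{1}{2496}\right) \left(- \frac{1}{45282}\right) - \frac{675004}{101} = 11016 \left(- \frac{1}{2496}\right) \left(- \frac{1}{45282}\right) - \frac{675004}{101} = \left(- \frac{459}{104}\right) \left(- \frac{1}{45282}\right) - \frac{675004}{101} = \frac{153}{1569776} - \frac{675004}{101} = - \frac{1059605063651}{158547376}$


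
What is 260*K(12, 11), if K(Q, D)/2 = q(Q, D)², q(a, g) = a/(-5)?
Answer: 14976/5 ≈ 2995.2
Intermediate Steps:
q(a, g) = -a/5 (q(a, g) = a*(-⅕) = -a/5)
K(Q, D) = 2*Q²/25 (K(Q, D) = 2*(-Q/5)² = 2*(Q²/25) = 2*Q²/25)
260*K(12, 11) = 260*((2/25)*12²) = 260*((2/25)*144) = 260*(288/25) = 14976/5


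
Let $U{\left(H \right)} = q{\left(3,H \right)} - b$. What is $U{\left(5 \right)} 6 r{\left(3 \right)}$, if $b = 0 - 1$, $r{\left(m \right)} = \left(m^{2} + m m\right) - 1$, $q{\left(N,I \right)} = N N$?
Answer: $1020$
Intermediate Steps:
$q{\left(N,I \right)} = N^{2}$
$r{\left(m \right)} = -1 + 2 m^{2}$ ($r{\left(m \right)} = \left(m^{2} + m^{2}\right) - 1 = 2 m^{2} - 1 = -1 + 2 m^{2}$)
$b = -1$
$U{\left(H \right)} = 10$ ($U{\left(H \right)} = 3^{2} - -1 = 9 + 1 = 10$)
$U{\left(5 \right)} 6 r{\left(3 \right)} = 10 \cdot 6 \left(-1 + 2 \cdot 3^{2}\right) = 60 \left(-1 + 2 \cdot 9\right) = 60 \left(-1 + 18\right) = 60 \cdot 17 = 1020$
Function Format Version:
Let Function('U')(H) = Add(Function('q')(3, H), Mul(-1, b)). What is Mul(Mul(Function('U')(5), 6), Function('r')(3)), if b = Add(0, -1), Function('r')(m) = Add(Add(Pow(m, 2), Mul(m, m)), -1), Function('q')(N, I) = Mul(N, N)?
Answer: 1020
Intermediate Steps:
Function('q')(N, I) = Pow(N, 2)
Function('r')(m) = Add(-1, Mul(2, Pow(m, 2))) (Function('r')(m) = Add(Add(Pow(m, 2), Pow(m, 2)), -1) = Add(Mul(2, Pow(m, 2)), -1) = Add(-1, Mul(2, Pow(m, 2))))
b = -1
Function('U')(H) = 10 (Function('U')(H) = Add(Pow(3, 2), Mul(-1, -1)) = Add(9, 1) = 10)
Mul(Mul(Function('U')(5), 6), Function('r')(3)) = Mul(Mul(10, 6), Add(-1, Mul(2, Pow(3, 2)))) = Mul(60, Add(-1, Mul(2, 9))) = Mul(60, Add(-1, 18)) = Mul(60, 17) = 1020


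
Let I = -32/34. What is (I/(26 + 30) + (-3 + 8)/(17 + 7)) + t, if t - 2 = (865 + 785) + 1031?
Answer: 7663195/2856 ≈ 2683.2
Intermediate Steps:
I = -16/17 (I = -32*1/34 = -16/17 ≈ -0.94118)
t = 2683 (t = 2 + ((865 + 785) + 1031) = 2 + (1650 + 1031) = 2 + 2681 = 2683)
(I/(26 + 30) + (-3 + 8)/(17 + 7)) + t = (-16/(17*(26 + 30)) + (-3 + 8)/(17 + 7)) + 2683 = (-16/17/56 + 5/24) + 2683 = (-16/17*1/56 + 5*(1/24)) + 2683 = (-2/119 + 5/24) + 2683 = 547/2856 + 2683 = 7663195/2856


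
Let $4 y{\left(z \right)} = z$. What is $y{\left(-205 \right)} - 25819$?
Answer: $- \frac{103481}{4} \approx -25870.0$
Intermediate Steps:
$y{\left(z \right)} = \frac{z}{4}$
$y{\left(-205 \right)} - 25819 = \frac{1}{4} \left(-205\right) - 25819 = - \frac{205}{4} - 25819 = - \frac{103481}{4}$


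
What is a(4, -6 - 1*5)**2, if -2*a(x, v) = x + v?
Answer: 49/4 ≈ 12.250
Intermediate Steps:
a(x, v) = -v/2 - x/2 (a(x, v) = -(x + v)/2 = -(v + x)/2 = -v/2 - x/2)
a(4, -6 - 1*5)**2 = (-(-6 - 1*5)/2 - 1/2*4)**2 = (-(-6 - 5)/2 - 2)**2 = (-1/2*(-11) - 2)**2 = (11/2 - 2)**2 = (7/2)**2 = 49/4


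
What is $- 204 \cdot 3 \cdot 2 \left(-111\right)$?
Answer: $135864$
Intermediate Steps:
$- 204 \cdot 3 \cdot 2 \left(-111\right) = \left(-204\right) 6 \left(-111\right) = \left(-1224\right) \left(-111\right) = 135864$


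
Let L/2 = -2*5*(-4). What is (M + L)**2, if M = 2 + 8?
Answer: 8100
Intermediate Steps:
M = 10
L = 80 (L = 2*(-2*5*(-4)) = 2*(-10*(-4)) = 2*40 = 80)
(M + L)**2 = (10 + 80)**2 = 90**2 = 8100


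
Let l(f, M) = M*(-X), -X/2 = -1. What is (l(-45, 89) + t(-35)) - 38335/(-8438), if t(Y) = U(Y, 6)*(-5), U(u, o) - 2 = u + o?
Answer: -324499/8438 ≈ -38.457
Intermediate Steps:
X = 2 (X = -2*(-1) = 2)
U(u, o) = 2 + o + u (U(u, o) = 2 + (u + o) = 2 + (o + u) = 2 + o + u)
t(Y) = -40 - 5*Y (t(Y) = (2 + 6 + Y)*(-5) = (8 + Y)*(-5) = -40 - 5*Y)
l(f, M) = -2*M (l(f, M) = M*(-1*2) = M*(-2) = -2*M)
(l(-45, 89) + t(-35)) - 38335/(-8438) = (-2*89 + (-40 - 5*(-35))) - 38335/(-8438) = (-178 + (-40 + 175)) - 38335*(-1/8438) = (-178 + 135) + 38335/8438 = -43 + 38335/8438 = -324499/8438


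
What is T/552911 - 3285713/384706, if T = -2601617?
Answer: -2817564530145/212708179166 ≈ -13.246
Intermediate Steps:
T/552911 - 3285713/384706 = -2601617/552911 - 3285713/384706 = -2817564530145/212708179166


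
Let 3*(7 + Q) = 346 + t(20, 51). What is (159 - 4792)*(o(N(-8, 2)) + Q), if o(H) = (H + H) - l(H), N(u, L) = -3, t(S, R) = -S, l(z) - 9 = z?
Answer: -1246277/3 ≈ -4.1543e+5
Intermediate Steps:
l(z) = 9 + z
Q = 305/3 (Q = -7 + (346 - 1*20)/3 = -7 + (346 - 20)/3 = -7 + (⅓)*326 = -7 + 326/3 = 305/3 ≈ 101.67)
o(H) = -9 + H (o(H) = (H + H) - (9 + H) = 2*H + (-9 - H) = -9 + H)
(159 - 4792)*(o(N(-8, 2)) + Q) = (159 - 4792)*((-9 - 3) + 305/3) = -4633*(-12 + 305/3) = -4633*269/3 = -1246277/3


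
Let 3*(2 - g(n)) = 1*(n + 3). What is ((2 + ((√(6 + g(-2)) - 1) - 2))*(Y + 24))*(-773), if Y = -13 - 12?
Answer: -773 + 773*√69/3 ≈ 1367.3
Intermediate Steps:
Y = -25
g(n) = 1 - n/3 (g(n) = 2 - (n + 3)/3 = 2 - (3 + n)/3 = 2 + (-1 - n/3) = 1 - n/3)
((2 + ((√(6 + g(-2)) - 1) - 2))*(Y + 24))*(-773) = ((2 + ((√(6 + (1 - ⅓*(-2))) - 1) - 2))*(-25 + 24))*(-773) = ((2 + ((√(6 + (1 + ⅔)) - 1) - 2))*(-1))*(-773) = ((2 + ((√(6 + 5/3) - 1) - 2))*(-1))*(-773) = ((2 + ((√(23/3) - 1) - 2))*(-1))*(-773) = ((2 + ((√69/3 - 1) - 2))*(-1))*(-773) = ((2 + ((-1 + √69/3) - 2))*(-1))*(-773) = ((2 + (-3 + √69/3))*(-1))*(-773) = ((-1 + √69/3)*(-1))*(-773) = (1 - √69/3)*(-773) = -773 + 773*√69/3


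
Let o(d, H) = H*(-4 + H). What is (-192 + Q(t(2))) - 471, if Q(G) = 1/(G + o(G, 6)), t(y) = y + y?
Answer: -10607/16 ≈ -662.94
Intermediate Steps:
t(y) = 2*y
Q(G) = 1/(12 + G) (Q(G) = 1/(G + 6*(-4 + 6)) = 1/(G + 6*2) = 1/(G + 12) = 1/(12 + G))
(-192 + Q(t(2))) - 471 = (-192 + 1/(12 + 2*2)) - 471 = (-192 + 1/(12 + 4)) - 471 = (-192 + 1/16) - 471 = -3071/16 - 471 = -10607/16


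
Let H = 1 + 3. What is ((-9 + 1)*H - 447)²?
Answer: 229441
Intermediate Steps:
H = 4
((-9 + 1)*H - 447)² = ((-9 + 1)*4 - 447)² = (-8*4 - 447)² = (-32 - 447)² = (-479)² = 229441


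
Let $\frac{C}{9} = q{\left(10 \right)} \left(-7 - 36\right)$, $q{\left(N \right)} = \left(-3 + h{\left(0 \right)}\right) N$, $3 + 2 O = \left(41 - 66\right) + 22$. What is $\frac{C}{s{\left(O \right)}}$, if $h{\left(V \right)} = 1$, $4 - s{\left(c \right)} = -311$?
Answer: $\frac{172}{7} \approx 24.571$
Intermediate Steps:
$O = -3$ ($O = - \frac{3}{2} + \frac{\left(41 - 66\right) + 22}{2} = - \frac{3}{2} + \frac{-25 + 22}{2} = - \frac{3}{2} + \frac{1}{2} \left(-3\right) = - \frac{3}{2} - \frac{3}{2} = -3$)
$s{\left(c \right)} = 315$ ($s{\left(c \right)} = 4 - -311 = 4 + 311 = 315$)
$q{\left(N \right)} = - 2 N$ ($q{\left(N \right)} = \left(-3 + 1\right) N = - 2 N$)
$C = 7740$ ($C = 9 \left(-2\right) 10 \left(-7 - 36\right) = 9 \left(- 20 \left(-7 - 36\right)\right) = 9 \left(\left(-20\right) \left(-43\right)\right) = 9 \cdot 860 = 7740$)
$\frac{C}{s{\left(O \right)}} = \frac{7740}{315} = 7740 \cdot \frac{1}{315} = \frac{172}{7}$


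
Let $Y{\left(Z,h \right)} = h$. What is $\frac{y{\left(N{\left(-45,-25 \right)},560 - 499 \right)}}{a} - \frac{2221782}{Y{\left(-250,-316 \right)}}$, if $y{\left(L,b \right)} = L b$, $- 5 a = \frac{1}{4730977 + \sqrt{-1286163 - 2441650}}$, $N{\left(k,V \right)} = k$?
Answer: $\frac{10259361284241}{158} + 13725 i \sqrt{3727813} \approx 6.4933 \cdot 10^{10} + 2.65 \cdot 10^{7} i$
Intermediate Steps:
$a = - \frac{1}{5 \left(4730977 + i \sqrt{3727813}\right)}$ ($a = - \frac{1}{5 \left(4730977 + \sqrt{-1286163 - 2441650}\right)} = - \frac{1}{5 \left(4730977 + \sqrt{-3727813}\right)} = - \frac{1}{5 \left(4730977 + i \sqrt{3727813}\right)} \approx -4.2275 \cdot 10^{-8} + 1.7253 \cdot 10^{-11} i$)
$\frac{y{\left(N{\left(-45,-25 \right)},560 - 499 \right)}}{a} - \frac{2221782}{Y{\left(-250,-316 \right)}} = \frac{\left(-45\right) \left(560 - 499\right)}{\frac{1}{5} i \frac{1}{\sqrt{3727813} - 4730977 i}} - \frac{2221782}{-316} = \left(-45\right) 61 \left(- 5 i \left(\sqrt{3727813} - 4730977 i\right)\right) - - \frac{1110891}{158} = - 2745 \left(- 5 i \left(\sqrt{3727813} - 4730977 i\right)\right) + \frac{1110891}{158} = 13725 i \left(\sqrt{3727813} - 4730977 i\right) + \frac{1110891}{158} = \frac{1110891}{158} + 13725 i \left(\sqrt{3727813} - 4730977 i\right)$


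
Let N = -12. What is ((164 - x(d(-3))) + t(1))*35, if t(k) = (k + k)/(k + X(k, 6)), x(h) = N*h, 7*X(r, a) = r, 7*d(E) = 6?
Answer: 24645/4 ≈ 6161.3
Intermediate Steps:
d(E) = 6/7 (d(E) = (⅐)*6 = 6/7)
X(r, a) = r/7
x(h) = -12*h
t(k) = 7/4 (t(k) = (k + k)/(k + k/7) = (2*k)/((8*k/7)) = (2*k)*(7/(8*k)) = 7/4)
((164 - x(d(-3))) + t(1))*35 = ((164 - (-12)*6/7) + 7/4)*35 = ((164 - 1*(-72/7)) + 7/4)*35 = ((164 + 72/7) + 7/4)*35 = (1220/7 + 7/4)*35 = (4929/28)*35 = 24645/4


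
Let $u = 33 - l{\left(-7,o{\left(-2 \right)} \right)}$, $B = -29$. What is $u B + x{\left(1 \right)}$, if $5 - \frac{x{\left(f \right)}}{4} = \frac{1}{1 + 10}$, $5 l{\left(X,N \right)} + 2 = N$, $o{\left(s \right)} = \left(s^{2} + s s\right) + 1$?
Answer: $- \frac{49322}{55} \approx -896.76$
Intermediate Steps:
$o{\left(s \right)} = 1 + 2 s^{2}$ ($o{\left(s \right)} = \left(s^{2} + s^{2}\right) + 1 = 2 s^{2} + 1 = 1 + 2 s^{2}$)
$l{\left(X,N \right)} = - \frac{2}{5} + \frac{N}{5}$
$x{\left(f \right)} = \frac{216}{11}$ ($x{\left(f \right)} = 20 - \frac{4}{1 + 10} = 20 - \frac{4}{11} = \frac{216}{11}$)
$u = \frac{158}{5}$ ($u = 33 - \left(- \frac{2}{5} + \frac{1 + 2 \left(-2\right)^{2}}{5}\right) = 33 - \left(- \frac{2}{5} + \frac{1 + 2 \cdot 4}{5}\right) = 33 - \left(- \frac{2}{5} + \frac{1 + 8}{5}\right) = 33 - \left(- \frac{2}{5} + \frac{1}{5} \cdot 9\right) = 33 - \left(- \frac{2}{5} + \frac{9}{5}\right) = 33 - \frac{7}{5} = \frac{158}{5} \approx 31.6$)
$u B + x{\left(1 \right)} = \frac{158}{5} \left(-29\right) + \frac{216}{11} = - \frac{4582}{5} + \frac{216}{11} = - \frac{49322}{55}$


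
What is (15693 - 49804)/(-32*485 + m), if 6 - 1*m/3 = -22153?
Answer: -34111/50957 ≈ -0.66941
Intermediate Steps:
m = 66477 (m = 18 - 3*(-22153) = 18 + 66459 = 66477)
(15693 - 49804)/(-32*485 + m) = (15693 - 49804)/(-32*485 + 66477) = -34111/(-15520 + 66477) = -34111/50957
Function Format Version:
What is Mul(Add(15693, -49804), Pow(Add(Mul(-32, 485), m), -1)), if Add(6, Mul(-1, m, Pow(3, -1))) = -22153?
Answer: Rational(-34111, 50957) ≈ -0.66941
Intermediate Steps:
m = 66477 (m = Add(18, Mul(-3, -22153)) = Add(18, 66459) = 66477)
Mul(Add(15693, -49804), Pow(Add(Mul(-32, 485), m), -1)) = Mul(Add(15693, -49804), Pow(Add(Mul(-32, 485), 66477), -1)) = Mul(-34111, Pow(Add(-15520, 66477), -1)) = Mul(-34111, Pow(50957, -1)) = Mul(-34111, Rational(1, 50957)) = Rational(-34111, 50957)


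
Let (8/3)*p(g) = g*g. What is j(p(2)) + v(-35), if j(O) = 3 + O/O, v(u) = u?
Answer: -31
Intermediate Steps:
p(g) = 3*g**2/8 (p(g) = 3*(g*g)/8 = 3*g**2/8)
j(O) = 4 (j(O) = 3 + 1 = 4)
j(p(2)) + v(-35) = 4 - 35 = -31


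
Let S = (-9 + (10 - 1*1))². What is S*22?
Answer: 0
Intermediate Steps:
S = 0 (S = (-9 + (10 - 1))² = (-9 + 9)² = 0² = 0)
S*22 = 0*22 = 0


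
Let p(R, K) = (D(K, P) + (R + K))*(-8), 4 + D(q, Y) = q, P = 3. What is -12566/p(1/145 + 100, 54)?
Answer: 911035/118324 ≈ 7.6995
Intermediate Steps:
D(q, Y) = -4 + q
p(R, K) = 32 - 16*K - 8*R (p(R, K) = ((-4 + K) + (R + K))*(-8) = ((-4 + K) + (K + R))*(-8) = (-4 + R + 2*K)*(-8) = 32 - 16*K - 8*R)
-12566/p(1/145 + 100, 54) = -12566/(32 - 16*54 - 8*(1/145 + 100)) = -12566/(32 - 864 - 8*(1/145 + 100)) = -12566/(32 - 864 - 8*14501/145) = -12566/(32 - 864 - 116008/145) = -12566/(-236648/145) = -12566*(-145/236648) = 911035/118324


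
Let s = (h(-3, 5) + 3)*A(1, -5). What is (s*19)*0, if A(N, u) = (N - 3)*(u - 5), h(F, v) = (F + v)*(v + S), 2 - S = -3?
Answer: 0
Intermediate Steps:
S = 5 (S = 2 - 1*(-3) = 2 + 3 = 5)
h(F, v) = (5 + v)*(F + v) (h(F, v) = (F + v)*(v + 5) = (F + v)*(5 + v) = (5 + v)*(F + v))
A(N, u) = (-5 + u)*(-3 + N) (A(N, u) = (-3 + N)*(-5 + u) = (-5 + u)*(-3 + N))
s = 460 (s = ((5**2 + 5*(-3) + 5*5 - 3*5) + 3)*(15 - 5*1 - 3*(-5) + 1*(-5)) = ((25 - 15 + 25 - 15) + 3)*(15 - 5 + 15 - 5) = (20 + 3)*20 = 23*20 = 460)
(s*19)*0 = (460*19)*0 = 8740*0 = 0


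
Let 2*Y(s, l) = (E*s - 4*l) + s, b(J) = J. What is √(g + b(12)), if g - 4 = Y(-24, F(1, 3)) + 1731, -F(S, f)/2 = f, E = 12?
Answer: √1603 ≈ 40.037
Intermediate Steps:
F(S, f) = -2*f
Y(s, l) = -2*l + 13*s/2 (Y(s, l) = ((12*s - 4*l) + s)/2 = ((-4*l + 12*s) + s)/2 = (-4*l + 13*s)/2 = -2*l + 13*s/2)
g = 1591 (g = 4 + ((-(-4)*3 + (13/2)*(-24)) + 1731) = 4 + ((-2*(-6) - 156) + 1731) = 4 + ((12 - 156) + 1731) = 4 + (-144 + 1731) = 4 + 1587 = 1591)
√(g + b(12)) = √(1591 + 12) = √1603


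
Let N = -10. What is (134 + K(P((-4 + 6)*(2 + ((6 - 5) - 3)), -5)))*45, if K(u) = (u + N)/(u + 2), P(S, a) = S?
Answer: 5805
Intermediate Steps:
K(u) = (-10 + u)/(2 + u) (K(u) = (u - 10)/(u + 2) = (-10 + u)/(2 + u))
(134 + K(P((-4 + 6)*(2 + ((6 - 5) - 3)), -5)))*45 = (134 + (-10 + (-4 + 6)*(2 + ((6 - 5) - 3)))/(2 + (-4 + 6)*(2 + ((6 - 5) - 3))))*45 = (134 + (-10 + 2*(2 + (1 - 3)))/(2 + 2*(2 + (1 - 3))))*45 = (134 + (-10 + 2*(2 - 2))/(2 + 2*(2 - 2)))*45 = (134 + (-10 + 2*0)/(2 + 2*0))*45 = (134 + (-10 + 0)/(2 + 0))*45 = (134 - 10/2)*45 = (134 + (1/2)*(-10))*45 = (134 - 5)*45 = 129*45 = 5805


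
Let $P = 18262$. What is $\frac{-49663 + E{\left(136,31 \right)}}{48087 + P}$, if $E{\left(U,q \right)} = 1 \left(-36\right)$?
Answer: $- \frac{49699}{66349} \approx -0.74905$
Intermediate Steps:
$E{\left(U,q \right)} = -36$
$\frac{-49663 + E{\left(136,31 \right)}}{48087 + P} = \frac{-49663 - 36}{48087 + 18262} = - \frac{49699}{66349}$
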